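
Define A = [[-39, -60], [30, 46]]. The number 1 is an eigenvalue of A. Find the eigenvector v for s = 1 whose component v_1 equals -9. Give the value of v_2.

A − 1I = [[-40, -60], [30, 45]].
Solving (A − 1I)v = 0 gives the eigenspace spanned by (-9, 6).
With v_1 = -9, v = (-9, 6), so v_2 = 6.

6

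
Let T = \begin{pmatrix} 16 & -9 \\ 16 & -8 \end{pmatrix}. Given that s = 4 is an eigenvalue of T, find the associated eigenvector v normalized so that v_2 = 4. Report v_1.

3

T − 4I = [[12, -9], [16, -12]].
Solving (T − 4I)v = 0 gives the eigenspace spanned by (3, 4).
With v_2 = 4, v = (3, 4), so v_1 = 3.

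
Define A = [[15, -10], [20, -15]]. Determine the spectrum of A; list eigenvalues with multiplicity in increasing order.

Characteristic polynomial: p(t) = t^2 - 25 = (t - 5)(t + 5).
Roots (with multiplicity): -5, 5.

-5, 5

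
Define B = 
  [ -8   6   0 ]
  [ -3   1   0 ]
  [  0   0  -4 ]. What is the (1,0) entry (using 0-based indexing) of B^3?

Characteristic polynomial: s^3 + 11s^2 + 38s + 40 = (s + 2)(s + 4)(s + 5), so the eigenvalues are -5, -4, -2.
s=-4: eigenvector (0, 0, 1).
s=-5: eigenvector (2, 1, 0).
s=-2: eigenvector (-1, -1, 0).
P = [[0, 2, -1], [0, 1, -1], [1, 0, 0]], D = diag(-4, -5, -2), P⁻¹ = [[0, 0, 1], [1, -1, 0], [1, -2, 0]].
B³ = P·diag(-64, -125, -8)·P⁻¹ = [[-242, 234, 0], [-117, 109, 0], [0, 0, -64]].
The requested entry is -117.

-117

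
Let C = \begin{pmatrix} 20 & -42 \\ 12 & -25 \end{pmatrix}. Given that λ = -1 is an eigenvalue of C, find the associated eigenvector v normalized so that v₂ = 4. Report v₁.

8

C + 1I = [[21, -42], [12, -24]].
Solving (C + 1I)v = 0 gives the eigenspace spanned by (8, 4).
With v₂ = 4, v = (8, 4), so v₁ = 8.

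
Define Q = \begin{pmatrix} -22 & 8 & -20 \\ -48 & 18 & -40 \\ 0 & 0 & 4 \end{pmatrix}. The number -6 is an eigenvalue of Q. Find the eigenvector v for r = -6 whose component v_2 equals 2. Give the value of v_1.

Q + 6I = [[-16, 8, -20], [-48, 24, -40], [0, 0, 10]].
Solving (Q + 6I)v = 0 gives the eigenspace spanned by (1, 2, 0).
With v_2 = 2, v = (1, 2, 0), so v_1 = 1.

1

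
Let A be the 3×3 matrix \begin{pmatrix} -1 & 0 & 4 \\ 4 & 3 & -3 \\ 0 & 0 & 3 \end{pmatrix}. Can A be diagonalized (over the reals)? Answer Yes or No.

Characteristic polynomial: p(t) = t^3 - 5t^2 + 3t + 9 = (t - 3)^2(t + 1).
t = 3 has algebraic multiplicity 2; rank(A − 3I) = 2, so geometric multiplicity = 1.
Geometric multiplicity < algebraic multiplicity, so A is not diagonalizable.

No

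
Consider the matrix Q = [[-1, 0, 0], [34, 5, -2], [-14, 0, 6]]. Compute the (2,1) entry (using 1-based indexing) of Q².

164

Characteristic polynomial: μ^3 - 10μ^2 + 19μ + 30 = (μ - 6)(μ - 5)(μ + 1), so the eigenvalues are -1, 5, 6.
μ=6: eigenvector (0, -2, 1).
μ=5: eigenvector (0, 1, 0).
μ=-1: eigenvector (1, -5, 2).
P = [[0, 0, 1], [-2, 1, -5], [1, 0, 2]], D = diag(6, 5, -1), P⁻¹ = [[-2, 0, 1], [1, 1, 2], [1, 0, 0]].
Q² = P·diag(36, 25, 1)·P⁻¹ = [[1, 0, 0], [164, 25, -22], [-70, 0, 36]].
The requested entry is 164.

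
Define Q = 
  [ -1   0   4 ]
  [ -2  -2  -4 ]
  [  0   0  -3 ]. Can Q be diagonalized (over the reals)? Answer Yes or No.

Yes

Characteristic polynomial: p(r) = r^3 + 6r^2 + 11r + 6 = (r + 1)(r + 2)(r + 3).
All 3 eigenvalues are distinct, so Q is diagonalizable.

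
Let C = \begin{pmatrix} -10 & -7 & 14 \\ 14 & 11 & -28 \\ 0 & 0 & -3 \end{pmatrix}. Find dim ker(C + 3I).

2

C + 3I = [[-7, -7, 14], [14, 14, -28], [0, 0, 0]].
This matrix has rank 1, so its null space has dimension 3 − 1 = 2.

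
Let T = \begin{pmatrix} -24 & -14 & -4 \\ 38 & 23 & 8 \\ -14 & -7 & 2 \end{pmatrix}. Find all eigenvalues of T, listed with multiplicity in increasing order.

Characteristic polynomial: p(μ) = μ^3 - μ^2 - 22μ + 40 = (μ - 4)(μ - 2)(μ + 5).
Roots (with multiplicity): -5, 2, 4.

-5, 2, 4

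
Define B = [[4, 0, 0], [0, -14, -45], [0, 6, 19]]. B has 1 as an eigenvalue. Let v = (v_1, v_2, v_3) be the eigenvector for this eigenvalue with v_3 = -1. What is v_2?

B − 1I = [[3, 0, 0], [0, -15, -45], [0, 6, 18]].
Solving (B − 1I)v = 0 gives the eigenspace spanned by (0, 3, -1).
With v_3 = -1, v = (0, 3, -1), so v_2 = 3.

3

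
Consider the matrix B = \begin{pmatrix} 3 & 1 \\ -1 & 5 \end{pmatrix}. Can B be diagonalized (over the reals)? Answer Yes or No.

No

Characteristic polynomial: p(λ) = λ^2 - 8λ + 16 = (λ - 4)^2.
λ = 4 has algebraic multiplicity 2; rank(B − 4I) = 1, so geometric multiplicity = 1.
Geometric multiplicity < algebraic multiplicity, so B is not diagonalizable.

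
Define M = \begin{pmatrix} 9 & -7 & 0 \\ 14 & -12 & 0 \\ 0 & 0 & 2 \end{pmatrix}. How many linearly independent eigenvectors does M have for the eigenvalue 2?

M − 2I = [[7, -7, 0], [14, -14, 0], [0, 0, 0]].
This matrix has rank 1, so its null space has dimension 3 − 1 = 2.

2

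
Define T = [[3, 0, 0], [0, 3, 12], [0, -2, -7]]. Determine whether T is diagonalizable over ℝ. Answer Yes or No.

Yes

Characteristic polynomial: p(λ) = λ^3 + λ^2 - 9λ - 9 = (λ - 3)(λ + 1)(λ + 3).
All 3 eigenvalues are distinct, so T is diagonalizable.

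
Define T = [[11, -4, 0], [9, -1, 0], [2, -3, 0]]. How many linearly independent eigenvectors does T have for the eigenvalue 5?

1

T − 5I = [[6, -4, 0], [9, -6, 0], [2, -3, -5]].
This matrix has rank 2, so its null space has dimension 3 − 2 = 1.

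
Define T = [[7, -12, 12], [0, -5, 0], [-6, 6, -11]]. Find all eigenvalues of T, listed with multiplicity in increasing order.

-5, -5, 1

Characteristic polynomial: p(λ) = λ^3 + 9λ^2 + 15λ - 25 = (λ - 1)(λ + 5)^2.
Roots (with multiplicity): -5, -5, 1.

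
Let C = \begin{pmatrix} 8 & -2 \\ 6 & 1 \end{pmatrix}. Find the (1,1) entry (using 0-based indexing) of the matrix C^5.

Characteristic polynomial: t^2 - 9t + 20 = (t - 5)(t - 4), so the eigenvalues are 4, 5.
t=4: eigenvector (1, 2).
t=5: eigenvector (-2, -3).
P = [[1, -2], [2, -3]], D = diag(4, 5), P⁻¹ = [[-3, 2], [-2, 1]].
C⁵ = P·diag(1024, 3125)·P⁻¹ = [[9428, -4202], [12606, -5279]].
The requested entry is -5279.

-5279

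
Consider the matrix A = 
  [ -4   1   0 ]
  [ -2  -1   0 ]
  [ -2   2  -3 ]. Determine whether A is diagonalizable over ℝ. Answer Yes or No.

Characteristic polynomial: p(r) = r^3 + 8r^2 + 21r + 18 = (r + 2)(r + 3)^2.
r = -3 has algebraic multiplicity 2; rank(A + 3I) = 1, so geometric multiplicity = 2.
Every eigenvalue has geometric = algebraic multiplicity, so A is diagonalizable.

Yes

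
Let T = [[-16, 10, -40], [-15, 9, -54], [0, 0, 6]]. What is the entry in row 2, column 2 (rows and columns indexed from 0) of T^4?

Characteristic polynomial: s^3 + s^2 - 36s - 36 = (s - 6)(s + 1)(s + 6), so the eigenvalues are -6, -1, 6.
s=-6: eigenvector (1, 1, 0).
s=-1: eigenvector (2, 3, 0).
s=6: eigenvector (-5, -7, 1).
P = [[1, 2, -5], [1, 3, -7], [0, 0, 1]], D = diag(-6, -1, 6), P⁻¹ = [[3, -2, 1], [-1, 1, 2], [0, 0, 1]].
T⁴ = P·diag(1296, 1, 1296)·P⁻¹ = [[3886, -2590, -5180], [3885, -2589, -7770], [0, 0, 1296]].
The requested entry is 1296.

1296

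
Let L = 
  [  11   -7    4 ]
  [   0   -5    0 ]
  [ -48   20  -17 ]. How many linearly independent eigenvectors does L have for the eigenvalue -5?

L + 5I = [[16, -7, 4], [0, 0, 0], [-48, 20, -12]].
This matrix has rank 2, so its null space has dimension 3 − 2 = 1.

1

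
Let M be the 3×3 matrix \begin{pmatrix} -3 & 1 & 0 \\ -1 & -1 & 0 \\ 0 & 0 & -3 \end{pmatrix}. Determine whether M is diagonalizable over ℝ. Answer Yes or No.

Characteristic polynomial: p(λ) = λ^3 + 7λ^2 + 16λ + 12 = (λ + 2)^2(λ + 3).
λ = -2 has algebraic multiplicity 2; rank(M + 2I) = 2, so geometric multiplicity = 1.
Geometric multiplicity < algebraic multiplicity, so M is not diagonalizable.

No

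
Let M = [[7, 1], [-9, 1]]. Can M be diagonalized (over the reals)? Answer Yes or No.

No

Characteristic polynomial: p(t) = t^2 - 8t + 16 = (t - 4)^2.
t = 4 has algebraic multiplicity 2; rank(M − 4I) = 1, so geometric multiplicity = 1.
Geometric multiplicity < algebraic multiplicity, so M is not diagonalizable.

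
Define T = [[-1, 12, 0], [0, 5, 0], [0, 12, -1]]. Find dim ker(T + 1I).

T + 1I = [[0, 12, 0], [0, 6, 0], [0, 12, 0]].
This matrix has rank 1, so its null space has dimension 3 − 1 = 2.

2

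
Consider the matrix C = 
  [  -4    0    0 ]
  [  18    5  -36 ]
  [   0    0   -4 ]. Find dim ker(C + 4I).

2

C + 4I = [[0, 0, 0], [18, 9, -36], [0, 0, 0]].
This matrix has rank 1, so its null space has dimension 3 − 1 = 2.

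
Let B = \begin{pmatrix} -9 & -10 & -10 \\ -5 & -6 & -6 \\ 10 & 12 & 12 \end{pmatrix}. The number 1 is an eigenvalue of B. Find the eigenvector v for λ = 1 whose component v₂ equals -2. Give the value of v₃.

B − 1I = [[-10, -10, -10], [-5, -7, -6], [10, 12, 11]].
Solving (B − 1I)v = 0 gives the eigenspace spanned by (-2, -2, 4).
With v₂ = -2, v = (-2, -2, 4), so v₃ = 4.

4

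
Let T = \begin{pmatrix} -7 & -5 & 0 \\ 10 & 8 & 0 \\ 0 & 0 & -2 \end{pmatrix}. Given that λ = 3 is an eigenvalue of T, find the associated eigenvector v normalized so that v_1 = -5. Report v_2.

T − 3I = [[-10, -5, 0], [10, 5, 0], [0, 0, -5]].
Solving (T − 3I)v = 0 gives the eigenspace spanned by (-5, 10, 0).
With v_1 = -5, v = (-5, 10, 0), so v_2 = 10.

10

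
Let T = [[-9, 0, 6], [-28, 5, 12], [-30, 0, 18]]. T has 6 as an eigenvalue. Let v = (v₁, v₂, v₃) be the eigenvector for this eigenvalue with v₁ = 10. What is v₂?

T − 6I = [[-15, 0, 6], [-28, -1, 12], [-30, 0, 12]].
Solving (T − 6I)v = 0 gives the eigenspace spanned by (10, 20, 25).
With v₁ = 10, v = (10, 20, 25), so v₂ = 20.

20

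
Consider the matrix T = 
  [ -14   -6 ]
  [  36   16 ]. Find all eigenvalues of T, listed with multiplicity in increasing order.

-2, 4

Characteristic polynomial: p(λ) = λ^2 - 2λ - 8 = (λ - 4)(λ + 2).
Roots (with multiplicity): -2, 4.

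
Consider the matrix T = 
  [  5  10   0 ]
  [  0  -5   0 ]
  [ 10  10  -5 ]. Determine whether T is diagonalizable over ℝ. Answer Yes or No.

Yes

Characteristic polynomial: p(r) = r^3 + 5r^2 - 25r - 125 = (r - 5)(r + 5)^2.
r = -5 has algebraic multiplicity 2; rank(T + 5I) = 1, so geometric multiplicity = 2.
Every eigenvalue has geometric = algebraic multiplicity, so T is diagonalizable.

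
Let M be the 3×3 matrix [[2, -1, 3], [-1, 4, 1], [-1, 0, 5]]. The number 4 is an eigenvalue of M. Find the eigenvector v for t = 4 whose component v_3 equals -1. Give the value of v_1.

-1

M − 4I = [[-2, -1, 3], [-1, 0, 1], [-1, 0, 1]].
Solving (M − 4I)v = 0 gives the eigenspace spanned by (-1, -1, -1).
With v_3 = -1, v = (-1, -1, -1), so v_1 = -1.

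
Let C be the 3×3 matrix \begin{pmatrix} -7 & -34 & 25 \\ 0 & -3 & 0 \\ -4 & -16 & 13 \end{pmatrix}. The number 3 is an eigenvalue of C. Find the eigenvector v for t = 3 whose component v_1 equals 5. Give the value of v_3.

C − 3I = [[-10, -34, 25], [0, -6, 0], [-4, -16, 10]].
Solving (C − 3I)v = 0 gives the eigenspace spanned by (5, 0, 2).
With v_1 = 5, v = (5, 0, 2), so v_3 = 2.

2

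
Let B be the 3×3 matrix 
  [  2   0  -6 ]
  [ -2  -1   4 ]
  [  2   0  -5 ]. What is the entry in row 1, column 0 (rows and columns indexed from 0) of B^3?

Characteristic polynomial: μ^3 + 4μ^2 + 5μ + 2 = (μ + 1)^2(μ + 2), so the eigenvalues are -2, -1, -1.
μ=-2: eigenvector (-3, 2, -2).
μ=-1: eigenvector (0, 1, 0).
μ=-1: eigenvector (2, 0, 1).
P = [[-3, 0, 2], [2, 1, 0], [-2, 0, 1]], D = diag(-2, -1, -1), P⁻¹ = [[1, 0, -2], [-2, 1, 4], [2, 0, -3]].
B³ = P·diag(-8, -1, -1)·P⁻¹ = [[20, 0, -42], [-14, -1, 28], [14, 0, -29]].
The requested entry is -14.

-14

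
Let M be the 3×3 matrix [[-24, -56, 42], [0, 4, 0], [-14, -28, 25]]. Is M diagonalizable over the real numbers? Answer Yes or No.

Yes

Characteristic polynomial: p(s) = s^3 - 5s^2 - 8s + 48 = (s - 4)^2(s + 3).
s = 4 has algebraic multiplicity 2; rank(M − 4I) = 1, so geometric multiplicity = 2.
Every eigenvalue has geometric = algebraic multiplicity, so M is diagonalizable.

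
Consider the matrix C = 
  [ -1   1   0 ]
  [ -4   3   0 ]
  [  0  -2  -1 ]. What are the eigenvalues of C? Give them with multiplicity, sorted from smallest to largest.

-1, 1, 1

Characteristic polynomial: p(μ) = μ^3 - μ^2 - μ + 1 = (μ - 1)^2(μ + 1).
Roots (with multiplicity): -1, 1, 1.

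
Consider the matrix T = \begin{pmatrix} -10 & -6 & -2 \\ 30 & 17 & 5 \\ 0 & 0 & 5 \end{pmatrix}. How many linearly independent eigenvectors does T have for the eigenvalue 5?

1

T − 5I = [[-15, -6, -2], [30, 12, 5], [0, 0, 0]].
This matrix has rank 2, so its null space has dimension 3 − 2 = 1.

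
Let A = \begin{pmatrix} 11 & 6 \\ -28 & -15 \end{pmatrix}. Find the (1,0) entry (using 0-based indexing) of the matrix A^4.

Characteristic polynomial: s^2 + 4s + 3 = (s + 1)(s + 3), so the eigenvalues are -3, -1.
s=-1: eigenvector (1, -2).
s=-3: eigenvector (-3, 7).
P = [[1, -3], [-2, 7]], D = diag(-1, -3), P⁻¹ = [[7, 3], [2, 1]].
A⁴ = P·diag(1, 81)·P⁻¹ = [[-479, -240], [1120, 561]].
The requested entry is 1120.

1120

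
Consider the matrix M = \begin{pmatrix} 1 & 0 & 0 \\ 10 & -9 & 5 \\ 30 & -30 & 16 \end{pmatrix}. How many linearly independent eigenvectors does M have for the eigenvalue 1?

2

M − 1I = [[0, 0, 0], [10, -10, 5], [30, -30, 15]].
This matrix has rank 1, so its null space has dimension 3 − 1 = 2.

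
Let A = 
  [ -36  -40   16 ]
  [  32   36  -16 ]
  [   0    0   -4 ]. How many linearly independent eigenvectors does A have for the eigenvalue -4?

2

A + 4I = [[-32, -40, 16], [32, 40, -16], [0, 0, 0]].
This matrix has rank 1, so its null space has dimension 3 − 1 = 2.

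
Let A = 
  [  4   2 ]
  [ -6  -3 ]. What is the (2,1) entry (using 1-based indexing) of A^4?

Characteristic polynomial: r^2 - r = r(r - 1), so the eigenvalues are 0, 1.
r=0: eigenvector (1, -2).
r=1: eigenvector (2, -3).
P = [[1, 2], [-2, -3]], D = diag(0, 1), P⁻¹ = [[-3, -2], [2, 1]].
A⁴ = P·diag(0, 1)·P⁻¹ = [[4, 2], [-6, -3]].
The requested entry is -6.

-6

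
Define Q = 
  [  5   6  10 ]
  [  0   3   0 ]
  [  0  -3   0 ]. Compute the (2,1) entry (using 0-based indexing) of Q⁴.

-81

Characteristic polynomial: t^3 - 8t^2 + 15t = t(t - 5)(t - 3), so the eigenvalues are 0, 3, 5.
t=5: eigenvector (1, 0, 0).
t=3: eigenvector (2, 1, -1).
t=0: eigenvector (-2, 0, 1).
P = [[1, 2, -2], [0, 1, 0], [0, -1, 1]], D = diag(5, 3, 0), P⁻¹ = [[1, 0, 2], [0, 1, 0], [0, 1, 1]].
Q⁴ = P·diag(625, 81, 0)·P⁻¹ = [[625, 162, 1250], [0, 81, 0], [0, -81, 0]].
The requested entry is -81.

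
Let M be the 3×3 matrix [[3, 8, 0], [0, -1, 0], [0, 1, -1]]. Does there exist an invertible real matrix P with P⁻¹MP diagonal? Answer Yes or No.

No

Characteristic polynomial: p(μ) = μ^3 - μ^2 - 5μ - 3 = (μ - 3)(μ + 1)^2.
μ = -1 has algebraic multiplicity 2; rank(M + 1I) = 2, so geometric multiplicity = 1.
Geometric multiplicity < algebraic multiplicity, so M is not diagonalizable.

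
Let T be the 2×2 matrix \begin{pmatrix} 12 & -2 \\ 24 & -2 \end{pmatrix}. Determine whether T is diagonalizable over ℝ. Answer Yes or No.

Characteristic polynomial: p(λ) = λ^2 - 10λ + 24 = (λ - 6)(λ - 4).
All 2 eigenvalues are distinct, so T is diagonalizable.

Yes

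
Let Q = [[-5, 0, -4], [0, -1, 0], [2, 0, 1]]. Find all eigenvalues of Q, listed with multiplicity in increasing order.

Characteristic polynomial: p(λ) = λ^3 + 5λ^2 + 7λ + 3 = (λ + 1)^2(λ + 3).
Roots (with multiplicity): -3, -1, -1.

-3, -1, -1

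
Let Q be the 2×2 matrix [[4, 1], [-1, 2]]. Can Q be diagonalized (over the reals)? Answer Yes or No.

Characteristic polynomial: p(r) = r^2 - 6r + 9 = (r - 3)^2.
r = 3 has algebraic multiplicity 2; rank(Q − 3I) = 1, so geometric multiplicity = 1.
Geometric multiplicity < algebraic multiplicity, so Q is not diagonalizable.

No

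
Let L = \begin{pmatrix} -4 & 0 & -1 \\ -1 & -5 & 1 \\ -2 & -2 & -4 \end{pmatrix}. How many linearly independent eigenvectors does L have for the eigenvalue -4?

1

L + 4I = [[0, 0, -1], [-1, -1, 1], [-2, -2, 0]].
This matrix has rank 2, so its null space has dimension 3 − 2 = 1.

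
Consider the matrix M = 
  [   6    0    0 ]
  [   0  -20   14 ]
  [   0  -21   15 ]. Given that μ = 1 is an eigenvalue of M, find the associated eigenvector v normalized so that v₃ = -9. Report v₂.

-6

M − 1I = [[5, 0, 0], [0, -21, 14], [0, -21, 14]].
Solving (M − 1I)v = 0 gives the eigenspace spanned by (0, -6, -9).
With v₃ = -9, v = (0, -6, -9), so v₂ = -6.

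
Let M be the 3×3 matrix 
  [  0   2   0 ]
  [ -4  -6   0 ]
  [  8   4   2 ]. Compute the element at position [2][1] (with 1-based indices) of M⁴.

480

Characteristic polynomial: s^3 + 4s^2 - 4s - 16 = (s - 2)(s + 2)(s + 4), so the eigenvalues are -4, -2, 2.
s=2: eigenvector (0, 0, 1).
s=-2: eigenvector (1, -1, -1).
s=-4: eigenvector (1, -2, 0).
P = [[0, 1, 1], [0, -1, -2], [1, -1, 0]], D = diag(2, -2, -4), P⁻¹ = [[2, 1, 1], [2, 1, 0], [-1, -1, 0]].
M⁴ = P·diag(16, 16, 256)·P⁻¹ = [[-224, -240, 0], [480, 496, 0], [0, 0, 16]].
The requested entry is 480.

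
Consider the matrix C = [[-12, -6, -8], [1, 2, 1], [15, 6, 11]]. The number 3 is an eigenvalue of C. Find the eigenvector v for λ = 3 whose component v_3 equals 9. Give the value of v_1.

-6

C − 3I = [[-15, -6, -8], [1, -1, 1], [15, 6, 8]].
Solving (C − 3I)v = 0 gives the eigenspace spanned by (-6, 3, 9).
With v_3 = 9, v = (-6, 3, 9), so v_1 = -6.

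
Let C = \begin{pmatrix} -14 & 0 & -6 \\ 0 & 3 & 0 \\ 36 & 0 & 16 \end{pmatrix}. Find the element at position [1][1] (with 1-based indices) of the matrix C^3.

-152

Characteristic polynomial: r^3 - 5r^2 - 2r + 24 = (r - 4)(r - 3)(r + 2), so the eigenvalues are -2, 3, 4.
r=-2: eigenvector (1, 0, -2).
r=3: eigenvector (0, 1, 0).
r=4: eigenvector (-1, 0, 3).
P = [[1, 0, -1], [0, 1, 0], [-2, 0, 3]], D = diag(-2, 3, 4), P⁻¹ = [[3, 0, 1], [0, 1, 0], [2, 0, 1]].
C³ = P·diag(-8, 27, 64)·P⁻¹ = [[-152, 0, -72], [0, 27, 0], [432, 0, 208]].
The requested entry is -152.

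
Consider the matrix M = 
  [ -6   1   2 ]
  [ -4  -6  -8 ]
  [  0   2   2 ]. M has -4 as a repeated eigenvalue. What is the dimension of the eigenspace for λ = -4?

M + 4I = [[-2, 1, 2], [-4, -2, -8], [0, 2, 6]].
This matrix has rank 2, so its null space has dimension 3 − 2 = 1.

1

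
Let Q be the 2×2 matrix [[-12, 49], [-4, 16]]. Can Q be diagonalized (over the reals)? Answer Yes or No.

No

Characteristic polynomial: p(λ) = λ^2 - 4λ + 4 = (λ - 2)^2.
λ = 2 has algebraic multiplicity 2; rank(Q − 2I) = 1, so geometric multiplicity = 1.
Geometric multiplicity < algebraic multiplicity, so Q is not diagonalizable.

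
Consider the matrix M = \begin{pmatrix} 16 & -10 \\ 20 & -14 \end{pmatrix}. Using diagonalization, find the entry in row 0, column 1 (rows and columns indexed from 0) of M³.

-280

Characteristic polynomial: s^2 - 2s - 24 = (s - 6)(s + 4), so the eigenvalues are -4, 6.
s=-4: eigenvector (-1, -2).
s=6: eigenvector (1, 1).
P = [[-1, 1], [-2, 1]], D = diag(-4, 6), P⁻¹ = [[1, -1], [2, -1]].
M³ = P·diag(-64, 216)·P⁻¹ = [[496, -280], [560, -344]].
The requested entry is -280.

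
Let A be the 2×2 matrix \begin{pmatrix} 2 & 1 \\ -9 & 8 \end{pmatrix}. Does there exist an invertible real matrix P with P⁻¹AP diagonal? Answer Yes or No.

Characteristic polynomial: p(r) = r^2 - 10r + 25 = (r - 5)^2.
r = 5 has algebraic multiplicity 2; rank(A − 5I) = 1, so geometric multiplicity = 1.
Geometric multiplicity < algebraic multiplicity, so A is not diagonalizable.

No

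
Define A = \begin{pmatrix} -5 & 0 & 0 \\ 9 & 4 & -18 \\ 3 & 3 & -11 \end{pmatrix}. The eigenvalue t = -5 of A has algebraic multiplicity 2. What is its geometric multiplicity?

2

A + 5I = [[0, 0, 0], [9, 9, -18], [3, 3, -6]].
This matrix has rank 1, so its null space has dimension 3 − 1 = 2.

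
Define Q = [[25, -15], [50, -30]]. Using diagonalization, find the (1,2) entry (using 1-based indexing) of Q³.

-375

Characteristic polynomial: r^2 + 5r = r(r + 5), so the eigenvalues are -5, 0.
r=-5: eigenvector (1, 2).
r=0: eigenvector (-3, -5).
P = [[1, -3], [2, -5]], D = diag(-5, 0), P⁻¹ = [[-5, 3], [-2, 1]].
Q³ = P·diag(-125, 0)·P⁻¹ = [[625, -375], [1250, -750]].
The requested entry is -375.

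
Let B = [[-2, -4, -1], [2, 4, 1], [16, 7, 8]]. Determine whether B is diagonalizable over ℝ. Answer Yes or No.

Characteristic polynomial: p(r) = r^3 - 10r^2 + 25r = r(r - 5)^2.
r = 5 has algebraic multiplicity 2; rank(B − 5I) = 2, so geometric multiplicity = 1.
Geometric multiplicity < algebraic multiplicity, so B is not diagonalizable.

No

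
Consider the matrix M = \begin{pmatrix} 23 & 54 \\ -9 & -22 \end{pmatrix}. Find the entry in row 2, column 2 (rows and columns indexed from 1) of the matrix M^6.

-18962

Characteristic polynomial: r^2 - r - 20 = (r - 5)(r + 4), so the eigenvalues are -4, 5.
r=5: eigenvector (3, -1).
r=-4: eigenvector (-2, 1).
P = [[3, -2], [-1, 1]], D = diag(5, -4), P⁻¹ = [[1, 2], [1, 3]].
M⁶ = P·diag(15625, 4096)·P⁻¹ = [[38683, 69174], [-11529, -18962]].
The requested entry is -18962.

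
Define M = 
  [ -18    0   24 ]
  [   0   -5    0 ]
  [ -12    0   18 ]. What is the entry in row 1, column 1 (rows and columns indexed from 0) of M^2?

Characteristic polynomial: s^3 + 5s^2 - 36s - 180 = (s - 6)(s + 5)(s + 6), so the eigenvalues are -6, -5, 6.
s=-5: eigenvector (0, 1, 0).
s=6: eigenvector (1, 0, 1).
s=-6: eigenvector (-2, 0, -1).
P = [[0, 1, -2], [1, 0, 0], [0, 1, -1]], D = diag(-5, 6, -6), P⁻¹ = [[0, 1, 0], [-1, 0, 2], [-1, 0, 1]].
M² = P·diag(25, 36, 36)·P⁻¹ = [[36, 0, 0], [0, 25, 0], [0, 0, 36]].
The requested entry is 25.

25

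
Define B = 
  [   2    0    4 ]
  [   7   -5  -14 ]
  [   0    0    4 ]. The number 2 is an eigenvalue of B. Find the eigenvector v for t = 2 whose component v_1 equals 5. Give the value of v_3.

B − 2I = [[0, 0, 4], [7, -7, -14], [0, 0, 2]].
Solving (B − 2I)v = 0 gives the eigenspace spanned by (5, 5, 0).
With v_1 = 5, v = (5, 5, 0), so v_3 = 0.

0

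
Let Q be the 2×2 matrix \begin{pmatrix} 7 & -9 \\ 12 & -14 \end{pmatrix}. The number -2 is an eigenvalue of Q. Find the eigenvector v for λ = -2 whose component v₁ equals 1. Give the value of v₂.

1

Q + 2I = [[9, -9], [12, -12]].
Solving (Q + 2I)v = 0 gives the eigenspace spanned by (1, 1).
With v₁ = 1, v = (1, 1), so v₂ = 1.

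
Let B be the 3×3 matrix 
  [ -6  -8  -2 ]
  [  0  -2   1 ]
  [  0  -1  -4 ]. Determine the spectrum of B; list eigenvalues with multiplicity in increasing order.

-6, -3, -3

Characteristic polynomial: p(t) = t^3 + 12t^2 + 45t + 54 = (t + 3)^2(t + 6).
Roots (with multiplicity): -6, -3, -3.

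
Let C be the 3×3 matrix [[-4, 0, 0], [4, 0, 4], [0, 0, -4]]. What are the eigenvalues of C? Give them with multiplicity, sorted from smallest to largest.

-4, -4, 0

Characteristic polynomial: p(s) = s^3 + 8s^2 + 16s = s(s + 4)^2.
Roots (with multiplicity): -4, -4, 0.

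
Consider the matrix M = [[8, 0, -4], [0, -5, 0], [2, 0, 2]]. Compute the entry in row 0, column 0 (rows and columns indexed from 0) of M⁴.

2336

Characteristic polynomial: s^3 - 5s^2 - 26s + 120 = (s - 6)(s - 4)(s + 5), so the eigenvalues are -5, 4, 6.
s=4: eigenvector (1, 0, 1).
s=6: eigenvector (-2, 0, -1).
s=-5: eigenvector (0, 1, 0).
P = [[1, -2, 0], [0, 0, 1], [1, -1, 0]], D = diag(4, 6, -5), P⁻¹ = [[-1, 0, 2], [-1, 0, 1], [0, 1, 0]].
M⁴ = P·diag(256, 1296, 625)·P⁻¹ = [[2336, 0, -2080], [0, 625, 0], [1040, 0, -784]].
The requested entry is 2336.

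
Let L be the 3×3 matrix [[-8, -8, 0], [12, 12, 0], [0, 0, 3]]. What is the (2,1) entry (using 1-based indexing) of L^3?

192

Characteristic polynomial: μ^3 - 7μ^2 + 12μ = μ(μ - 4)(μ - 3), so the eigenvalues are 0, 3, 4.
μ=0: eigenvector (1, -1, 0).
μ=3: eigenvector (0, 0, 1).
μ=4: eigenvector (-2, 3, 0).
P = [[1, 0, -2], [-1, 0, 3], [0, 1, 0]], D = diag(0, 3, 4), P⁻¹ = [[3, 2, 0], [0, 0, 1], [1, 1, 0]].
L³ = P·diag(0, 27, 64)·P⁻¹ = [[-128, -128, 0], [192, 192, 0], [0, 0, 27]].
The requested entry is 192.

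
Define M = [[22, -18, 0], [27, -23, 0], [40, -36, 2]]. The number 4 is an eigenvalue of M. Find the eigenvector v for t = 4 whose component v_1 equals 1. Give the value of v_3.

M − 4I = [[18, -18, 0], [27, -27, 0], [40, -36, -2]].
Solving (M − 4I)v = 0 gives the eigenspace spanned by (1, 1, 2).
With v_1 = 1, v = (1, 1, 2), so v_3 = 2.

2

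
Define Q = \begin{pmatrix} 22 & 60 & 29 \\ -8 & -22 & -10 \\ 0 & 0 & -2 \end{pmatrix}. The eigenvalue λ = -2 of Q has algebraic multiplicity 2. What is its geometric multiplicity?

Q + 2I = [[24, 60, 29], [-8, -20, -10], [0, 0, 0]].
This matrix has rank 2, so its null space has dimension 3 − 2 = 1.

1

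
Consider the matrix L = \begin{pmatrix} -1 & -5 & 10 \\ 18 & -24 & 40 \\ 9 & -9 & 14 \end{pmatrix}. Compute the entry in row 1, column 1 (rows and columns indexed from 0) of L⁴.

2826

Characteristic polynomial: λ^3 + 11λ^2 + 34λ + 24 = (λ + 1)(λ + 4)(λ + 6), so the eigenvalues are -6, -4, -1.
λ=-1: eigenvector (1, 6, 3).
λ=-6: eigenvector (1, 1, 0).
λ=-4: eigenvector (0, 2, 1).
P = [[1, 1, 0], [6, 1, 2], [3, 0, 1]], D = diag(-1, -6, -4), P⁻¹ = [[1, -1, 2], [0, 1, -2], [-3, 3, -5]].
L⁴ = P·diag(1, 1296, 256)·P⁻¹ = [[1, 1295, -2590], [-1530, 2826, -5140], [-765, 765, -1274]].
The requested entry is 2826.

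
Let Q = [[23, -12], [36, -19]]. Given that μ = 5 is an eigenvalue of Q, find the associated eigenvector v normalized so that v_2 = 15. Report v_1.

10

Q − 5I = [[18, -12], [36, -24]].
Solving (Q − 5I)v = 0 gives the eigenspace spanned by (10, 15).
With v_2 = 15, v = (10, 15), so v_1 = 10.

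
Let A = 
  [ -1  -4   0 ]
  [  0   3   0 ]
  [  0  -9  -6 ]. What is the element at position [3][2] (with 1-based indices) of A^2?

Characteristic polynomial: λ^3 + 4λ^2 - 15λ - 18 = (λ - 3)(λ + 1)(λ + 6), so the eigenvalues are -6, -1, 3.
λ=-1: eigenvector (1, 0, 0).
λ=3: eigenvector (-1, 1, -1).
λ=-6: eigenvector (0, 0, 1).
P = [[1, -1, 0], [0, 1, 0], [0, -1, 1]], D = diag(-1, 3, -6), P⁻¹ = [[1, 1, 0], [0, 1, 0], [0, 1, 1]].
A² = P·diag(1, 9, 36)·P⁻¹ = [[1, -8, 0], [0, 9, 0], [0, 27, 36]].
The requested entry is 27.

27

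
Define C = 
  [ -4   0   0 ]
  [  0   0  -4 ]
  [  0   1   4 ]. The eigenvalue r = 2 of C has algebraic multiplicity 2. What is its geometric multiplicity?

C − 2I = [[-6, 0, 0], [0, -2, -4], [0, 1, 2]].
This matrix has rank 2, so its null space has dimension 3 − 2 = 1.

1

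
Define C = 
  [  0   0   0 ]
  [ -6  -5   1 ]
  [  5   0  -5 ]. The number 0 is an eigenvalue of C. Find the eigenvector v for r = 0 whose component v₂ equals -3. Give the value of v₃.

3

C = [[0, 0, 0], [-6, -5, 1], [5, 0, -5]].
Solving (C)v = 0 gives the eigenspace spanned by (3, -3, 3).
With v₂ = -3, v = (3, -3, 3), so v₃ = 3.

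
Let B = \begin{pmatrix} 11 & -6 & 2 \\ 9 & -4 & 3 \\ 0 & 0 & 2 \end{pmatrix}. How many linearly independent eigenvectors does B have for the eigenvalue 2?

1

B − 2I = [[9, -6, 2], [9, -6, 3], [0, 0, 0]].
This matrix has rank 2, so its null space has dimension 3 − 2 = 1.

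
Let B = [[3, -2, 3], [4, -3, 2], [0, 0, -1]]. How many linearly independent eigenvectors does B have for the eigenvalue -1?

1

B + 1I = [[4, -2, 3], [4, -2, 2], [0, 0, 0]].
This matrix has rank 2, so its null space has dimension 3 − 2 = 1.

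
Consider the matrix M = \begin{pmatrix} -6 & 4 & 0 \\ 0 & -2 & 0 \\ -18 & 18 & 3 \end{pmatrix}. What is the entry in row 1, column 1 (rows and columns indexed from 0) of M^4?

Characteristic polynomial: t^3 + 5t^2 - 12t - 36 = (t - 3)(t + 2)(t + 6), so the eigenvalues are -6, -2, 3.
t=-6: eigenvector (1, 0, 2).
t=-2: eigenvector (1, 1, 0).
t=3: eigenvector (0, 0, 1).
P = [[1, 1, 0], [0, 1, 0], [2, 0, 1]], D = diag(-6, -2, 3), P⁻¹ = [[1, -1, 0], [0, 1, 0], [-2, 2, 1]].
M⁴ = P·diag(1296, 16, 81)·P⁻¹ = [[1296, -1280, 0], [0, 16, 0], [2430, -2430, 81]].
The requested entry is 16.

16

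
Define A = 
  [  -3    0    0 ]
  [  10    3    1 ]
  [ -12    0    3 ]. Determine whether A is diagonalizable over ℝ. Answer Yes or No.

Characteristic polynomial: p(λ) = λ^3 - 3λ^2 - 9λ + 27 = (λ - 3)^2(λ + 3).
λ = 3 has algebraic multiplicity 2; rank(A − 3I) = 2, so geometric multiplicity = 1.
Geometric multiplicity < algebraic multiplicity, so A is not diagonalizable.

No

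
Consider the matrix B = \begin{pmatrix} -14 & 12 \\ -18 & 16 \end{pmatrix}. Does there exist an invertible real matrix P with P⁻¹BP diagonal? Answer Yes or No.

Yes

Characteristic polynomial: p(λ) = λ^2 - 2λ - 8 = (λ - 4)(λ + 2).
All 2 eigenvalues are distinct, so B is diagonalizable.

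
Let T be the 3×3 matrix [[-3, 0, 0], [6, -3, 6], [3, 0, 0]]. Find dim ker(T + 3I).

T + 3I = [[0, 0, 0], [6, 0, 6], [3, 0, 3]].
This matrix has rank 1, so its null space has dimension 3 − 1 = 2.

2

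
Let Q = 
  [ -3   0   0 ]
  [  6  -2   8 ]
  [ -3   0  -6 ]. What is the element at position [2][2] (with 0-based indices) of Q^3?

Characteristic polynomial: t^3 + 11t^2 + 36t + 36 = (t + 2)(t + 3)(t + 6), so the eigenvalues are -6, -3, -2.
t=-3: eigenvector (1, 2, -1).
t=-2: eigenvector (0, 1, 0).
t=-6: eigenvector (0, -2, 1).
P = [[1, 0, 0], [2, 1, -2], [-1, 0, 1]], D = diag(-3, -2, -6), P⁻¹ = [[1, 0, 0], [0, 1, 2], [1, 0, 1]].
Q³ = P·diag(-27, -8, -216)·P⁻¹ = [[-27, 0, 0], [378, -8, 416], [-189, 0, -216]].
The requested entry is -216.

-216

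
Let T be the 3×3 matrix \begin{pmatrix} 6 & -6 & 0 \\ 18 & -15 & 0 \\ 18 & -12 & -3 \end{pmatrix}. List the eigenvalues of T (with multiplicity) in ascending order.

-6, -3, -3

Characteristic polynomial: p(s) = s^3 + 12s^2 + 45s + 54 = (s + 3)^2(s + 6).
Roots (with multiplicity): -6, -3, -3.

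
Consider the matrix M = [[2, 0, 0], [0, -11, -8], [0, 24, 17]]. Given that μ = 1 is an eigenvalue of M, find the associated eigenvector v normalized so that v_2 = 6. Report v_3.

-9

M − 1I = [[1, 0, 0], [0, -12, -8], [0, 24, 16]].
Solving (M − 1I)v = 0 gives the eigenspace spanned by (0, 6, -9).
With v_2 = 6, v = (0, 6, -9), so v_3 = -9.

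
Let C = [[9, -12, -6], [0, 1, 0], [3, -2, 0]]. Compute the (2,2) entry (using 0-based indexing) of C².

Characteristic polynomial: λ^3 - 10λ^2 + 27λ - 18 = (λ - 6)(λ - 3)(λ - 1), so the eigenvalues are 1, 3, 6.
λ=6: eigenvector (-2, 0, -1).
λ=1: eigenvector (0, 1, -2).
λ=3: eigenvector (1, 0, 1).
P = [[-2, 0, 1], [0, 1, 0], [-1, -2, 1]], D = diag(6, 1, 3), P⁻¹ = [[-1, 2, 1], [0, 1, 0], [-1, 4, 2]].
C² = P·diag(36, 1, 9)·P⁻¹ = [[63, -108, -54], [0, 1, 0], [27, -38, -18]].
The requested entry is -18.

-18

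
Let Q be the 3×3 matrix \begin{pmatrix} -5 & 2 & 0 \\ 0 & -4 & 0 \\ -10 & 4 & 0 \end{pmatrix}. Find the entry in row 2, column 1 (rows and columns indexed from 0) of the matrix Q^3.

244

Characteristic polynomial: μ^3 + 9μ^2 + 20μ = μ(μ + 4)(μ + 5), so the eigenvalues are -5, -4, 0.
μ=-4: eigenvector (2, 1, 4).
μ=-5: eigenvector (1, 0, 2).
μ=0: eigenvector (0, 0, 1).
P = [[2, 1, 0], [1, 0, 0], [4, 2, 1]], D = diag(-4, -5, 0), P⁻¹ = [[0, 1, 0], [1, -2, 0], [-2, 0, 1]].
Q³ = P·diag(-64, -125, 0)·P⁻¹ = [[-125, 122, 0], [0, -64, 0], [-250, 244, 0]].
The requested entry is 244.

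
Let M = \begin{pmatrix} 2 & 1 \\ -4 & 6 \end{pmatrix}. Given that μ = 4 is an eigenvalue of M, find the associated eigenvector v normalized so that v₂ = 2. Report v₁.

1

M − 4I = [[-2, 1], [-4, 2]].
Solving (M − 4I)v = 0 gives the eigenspace spanned by (1, 2).
With v₂ = 2, v = (1, 2), so v₁ = 1.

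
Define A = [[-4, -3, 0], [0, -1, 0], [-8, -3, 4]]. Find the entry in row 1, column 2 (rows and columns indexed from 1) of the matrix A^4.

Characteristic polynomial: λ^3 + λ^2 - 16λ - 16 = (λ - 4)(λ + 1)(λ + 4), so the eigenvalues are -4, -1, 4.
λ=-4: eigenvector (1, 0, 1).
λ=-1: eigenvector (-1, 1, -1).
λ=4: eigenvector (0, 0, 1).
P = [[1, -1, 0], [0, 1, 0], [1, -1, 1]], D = diag(-4, -1, 4), P⁻¹ = [[1, 1, 0], [0, 1, 0], [-1, 0, 1]].
A⁴ = P·diag(256, 1, 256)·P⁻¹ = [[256, 255, 0], [0, 1, 0], [0, 255, 256]].
The requested entry is 255.

255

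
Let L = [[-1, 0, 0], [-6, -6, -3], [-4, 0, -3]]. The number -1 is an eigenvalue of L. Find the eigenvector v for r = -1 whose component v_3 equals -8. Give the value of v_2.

0

L + 1I = [[0, 0, 0], [-6, -5, -3], [-4, 0, -2]].
Solving (L + 1I)v = 0 gives the eigenspace spanned by (4, 0, -8).
With v_3 = -8, v = (4, 0, -8), so v_2 = 0.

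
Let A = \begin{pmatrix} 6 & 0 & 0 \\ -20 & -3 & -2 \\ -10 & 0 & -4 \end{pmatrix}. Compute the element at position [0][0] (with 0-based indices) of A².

36

Characteristic polynomial: s^3 + s^2 - 30s - 72 = (s - 6)(s + 3)(s + 4), so the eigenvalues are -4, -3, 6.
s=6: eigenvector (1, -2, -1).
s=-3: eigenvector (0, 1, 0).
s=-4: eigenvector (0, 2, 1).
P = [[1, 0, 0], [-2, 1, 2], [-1, 0, 1]], D = diag(6, -3, -4), P⁻¹ = [[1, 0, 0], [0, 1, -2], [1, 0, 1]].
A² = P·diag(36, 9, 16)·P⁻¹ = [[36, 0, 0], [-40, 9, 14], [-20, 0, 16]].
The requested entry is 36.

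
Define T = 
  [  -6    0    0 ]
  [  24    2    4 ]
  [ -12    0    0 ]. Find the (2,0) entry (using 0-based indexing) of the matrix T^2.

72

Characteristic polynomial: μ^3 + 4μ^2 - 12μ = μ(μ - 2)(μ + 6), so the eigenvalues are -6, 0, 2.
μ=-6: eigenvector (1, -4, 2).
μ=2: eigenvector (0, 1, 0).
μ=0: eigenvector (0, -2, 1).
P = [[1, 0, 0], [-4, 1, -2], [2, 0, 1]], D = diag(-6, 2, 0), P⁻¹ = [[1, 0, 0], [0, 1, 2], [-2, 0, 1]].
T² = P·diag(36, 4, 0)·P⁻¹ = [[36, 0, 0], [-144, 4, 8], [72, 0, 0]].
The requested entry is 72.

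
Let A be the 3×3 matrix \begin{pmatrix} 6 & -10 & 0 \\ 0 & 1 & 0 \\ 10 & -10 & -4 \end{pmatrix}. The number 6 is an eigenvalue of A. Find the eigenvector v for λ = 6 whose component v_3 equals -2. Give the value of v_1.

A − 6I = [[0, -10, 0], [0, -5, 0], [10, -10, -10]].
Solving (A − 6I)v = 0 gives the eigenspace spanned by (-2, 0, -2).
With v_3 = -2, v = (-2, 0, -2), so v_1 = -2.

-2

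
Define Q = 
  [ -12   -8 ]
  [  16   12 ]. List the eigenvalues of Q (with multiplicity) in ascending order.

Characteristic polynomial: p(λ) = λ^2 - 16 = (λ - 4)(λ + 4).
Roots (with multiplicity): -4, 4.

-4, 4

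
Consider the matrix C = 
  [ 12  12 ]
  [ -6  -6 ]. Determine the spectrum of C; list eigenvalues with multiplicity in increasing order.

0, 6

Characteristic polynomial: p(s) = s^2 - 6s = s(s - 6).
Roots (with multiplicity): 0, 6.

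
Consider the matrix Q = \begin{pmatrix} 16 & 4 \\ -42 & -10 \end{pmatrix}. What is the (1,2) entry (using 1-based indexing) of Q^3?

Characteristic polynomial: μ^2 - 6μ + 8 = (μ - 4)(μ - 2), so the eigenvalues are 2, 4.
μ=4: eigenvector (1, -3).
μ=2: eigenvector (-2, 7).
P = [[1, -2], [-3, 7]], D = diag(4, 2), P⁻¹ = [[7, 2], [3, 1]].
Q³ = P·diag(64, 8)·P⁻¹ = [[400, 112], [-1176, -328]].
The requested entry is 112.

112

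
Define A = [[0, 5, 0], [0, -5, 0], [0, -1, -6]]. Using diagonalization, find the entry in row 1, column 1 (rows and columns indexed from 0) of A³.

-125

Characteristic polynomial: s^3 + 11s^2 + 30s = s(s + 5)(s + 6), so the eigenvalues are -6, -5, 0.
s=0: eigenvector (1, 0, 0).
s=-6: eigenvector (0, 0, 1).
s=-5: eigenvector (-1, 1, -1).
P = [[1, 0, -1], [0, 0, 1], [0, 1, -1]], D = diag(0, -6, -5), P⁻¹ = [[1, 1, 0], [0, 1, 1], [0, 1, 0]].
A³ = P·diag(0, -216, -125)·P⁻¹ = [[0, 125, 0], [0, -125, 0], [0, -91, -216]].
The requested entry is -125.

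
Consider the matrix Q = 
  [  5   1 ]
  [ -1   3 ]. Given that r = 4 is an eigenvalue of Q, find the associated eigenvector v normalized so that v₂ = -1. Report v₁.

1

Q − 4I = [[1, 1], [-1, -1]].
Solving (Q − 4I)v = 0 gives the eigenspace spanned by (1, -1).
With v₂ = -1, v = (1, -1), so v₁ = 1.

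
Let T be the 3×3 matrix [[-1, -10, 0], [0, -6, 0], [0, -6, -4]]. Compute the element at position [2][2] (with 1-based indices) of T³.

Characteristic polynomial: λ^3 + 11λ^2 + 34λ + 24 = (λ + 1)(λ + 4)(λ + 6), so the eigenvalues are -6, -4, -1.
λ=-1: eigenvector (1, 0, 0).
λ=-6: eigenvector (2, 1, 3).
λ=-4: eigenvector (0, 0, 1).
P = [[1, 2, 0], [0, 1, 0], [0, 3, 1]], D = diag(-1, -6, -4), P⁻¹ = [[1, -2, 0], [0, 1, 0], [0, -3, 1]].
T³ = P·diag(-1, -216, -64)·P⁻¹ = [[-1, -430, 0], [0, -216, 0], [0, -456, -64]].
The requested entry is -216.

-216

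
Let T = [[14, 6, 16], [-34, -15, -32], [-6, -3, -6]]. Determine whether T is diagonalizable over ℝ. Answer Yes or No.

Yes

Characteristic polynomial: p(r) = r^3 + 7r^2 - 36 = (r - 2)(r + 3)(r + 6).
All 3 eigenvalues are distinct, so T is diagonalizable.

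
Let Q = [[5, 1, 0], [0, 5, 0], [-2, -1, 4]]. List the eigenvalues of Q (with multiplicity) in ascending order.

Characteristic polynomial: p(s) = s^3 - 14s^2 + 65s - 100 = (s - 5)^2(s - 4).
Roots (with multiplicity): 4, 5, 5.

4, 5, 5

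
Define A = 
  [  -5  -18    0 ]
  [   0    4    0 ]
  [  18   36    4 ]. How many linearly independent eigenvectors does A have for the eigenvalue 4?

A − 4I = [[-9, -18, 0], [0, 0, 0], [18, 36, 0]].
This matrix has rank 1, so its null space has dimension 3 − 1 = 2.

2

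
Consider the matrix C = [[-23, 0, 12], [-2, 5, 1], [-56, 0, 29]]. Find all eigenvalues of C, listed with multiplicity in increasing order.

Characteristic polynomial: p(s) = s^3 - 11s^2 + 35s - 25 = (s - 5)^2(s - 1).
Roots (with multiplicity): 1, 5, 5.

1, 5, 5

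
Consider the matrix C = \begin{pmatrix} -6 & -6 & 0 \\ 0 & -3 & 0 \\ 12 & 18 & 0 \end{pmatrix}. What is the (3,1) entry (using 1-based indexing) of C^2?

-72

Characteristic polynomial: t^3 + 9t^2 + 18t = t(t + 3)(t + 6), so the eigenvalues are -6, -3, 0.
t=-6: eigenvector (1, 0, -2).
t=0: eigenvector (0, 0, 1).
t=-3: eigenvector (-2, 1, 2).
P = [[1, 0, -2], [0, 0, 1], [-2, 1, 2]], D = diag(-6, 0, -3), P⁻¹ = [[1, 2, 0], [2, 2, 1], [0, 1, 0]].
C² = P·diag(36, 0, 9)·P⁻¹ = [[36, 54, 0], [0, 9, 0], [-72, -126, 0]].
The requested entry is -72.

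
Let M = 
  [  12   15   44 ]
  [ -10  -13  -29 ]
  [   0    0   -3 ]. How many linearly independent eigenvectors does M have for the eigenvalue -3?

1

M + 3I = [[15, 15, 44], [-10, -10, -29], [0, 0, 0]].
This matrix has rank 2, so its null space has dimension 3 − 2 = 1.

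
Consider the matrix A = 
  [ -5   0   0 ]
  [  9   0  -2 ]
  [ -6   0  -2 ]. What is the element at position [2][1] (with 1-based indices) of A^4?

-657

Characteristic polynomial: μ^3 + 7μ^2 + 10μ = μ(μ + 2)(μ + 5), so the eigenvalues are -5, -2, 0.
μ=-5: eigenvector (1, -1, 2).
μ=0: eigenvector (0, 1, 0).
μ=-2: eigenvector (0, 1, 1).
P = [[1, 0, 0], [-1, 1, 1], [2, 0, 1]], D = diag(-5, 0, -2), P⁻¹ = [[1, 0, 0], [3, 1, -1], [-2, 0, 1]].
A⁴ = P·diag(625, 0, 16)·P⁻¹ = [[625, 0, 0], [-657, 0, 16], [1218, 0, 16]].
The requested entry is -657.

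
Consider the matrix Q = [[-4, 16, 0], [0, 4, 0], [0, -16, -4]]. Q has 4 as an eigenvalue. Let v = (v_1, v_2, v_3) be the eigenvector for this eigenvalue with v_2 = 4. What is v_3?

-8

Q − 4I = [[-8, 16, 0], [0, 0, 0], [0, -16, -8]].
Solving (Q − 4I)v = 0 gives the eigenspace spanned by (8, 4, -8).
With v_2 = 4, v = (8, 4, -8), so v_3 = -8.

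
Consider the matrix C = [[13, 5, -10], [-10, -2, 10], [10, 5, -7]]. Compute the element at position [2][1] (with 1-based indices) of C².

-10

Characteristic polynomial: s^3 - 4s^2 - 3s + 18 = (s - 3)^2(s + 2), so the eigenvalues are -2, 3, 3.
s=3: eigenvector (-1, -2, -2).
s=-2: eigenvector (-1, 1, -1).
s=3: eigenvector (1, 0, 1).
P = [[-1, -1, 1], [-2, 1, 0], [-2, -1, 1]], D = diag(3, -2, 3), P⁻¹ = [[1, 0, -1], [2, 1, -2], [4, 1, -3]].
C² = P·diag(9, 4, 9)·P⁻¹ = [[19, 5, -10], [-10, 4, 10], [10, 5, -1]].
The requested entry is -10.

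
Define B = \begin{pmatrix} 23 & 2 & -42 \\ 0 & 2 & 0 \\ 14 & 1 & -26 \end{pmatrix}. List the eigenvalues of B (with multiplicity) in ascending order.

Characteristic polynomial: p(r) = r^3 + r^2 - 16r + 20 = (r - 2)^2(r + 5).
Roots (with multiplicity): -5, 2, 2.

-5, 2, 2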